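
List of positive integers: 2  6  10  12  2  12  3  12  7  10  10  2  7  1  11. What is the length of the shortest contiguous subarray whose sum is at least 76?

add 2: running sum 2 < 76
add 6: running sum 8 < 76
add 10: running sum 18 < 76
add 12: running sum 30 < 76
add 2: running sum 32 < 76
add 12: running sum 44 < 76
add 3: running sum 47 < 76
add 12: running sum 59 < 76
add 7: running sum 66 < 76
add 10: shortest ending here [2, 6, 10, 12, 2, 12, 3, 12, 7, 10] sum 76, len 10
add 10: shortest ending here [10, 12, 2, 12, 3, 12, 7, 10, 10] sum 78, len 9
add 2: shortest ending here [10, 12, 2, 12, 3, 12, 7, 10, 10, 2] sum 80, len 10
add 7: shortest ending here [12, 2, 12, 3, 12, 7, 10, 10, 2, 7] sum 77, len 10
add 1: shortest ending here [12, 2, 12, 3, 12, 7, 10, 10, 2, 7, 1] sum 78, len 11
add 11: shortest ending here [2, 12, 3, 12, 7, 10, 10, 2, 7, 1, 11] sum 77, len 11
Shortest qualifying length: 9.

9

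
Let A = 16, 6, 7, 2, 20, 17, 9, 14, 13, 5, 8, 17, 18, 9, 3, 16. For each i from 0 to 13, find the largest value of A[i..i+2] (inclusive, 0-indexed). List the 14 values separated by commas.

[16, 6, 7] → max 16
[6, 7, 2] → max 7
[7, 2, 20] → max 20
[2, 20, 17] → max 20
[20, 17, 9] → max 20
[17, 9, 14] → max 17
[9, 14, 13] → max 14
[14, 13, 5] → max 14
[13, 5, 8] → max 13
[5, 8, 17] → max 17
[8, 17, 18] → max 18
[17, 18, 9] → max 18
[18, 9, 3] → max 18
[9, 3, 16] → max 16

16, 7, 20, 20, 20, 17, 14, 14, 13, 17, 18, 18, 18, 16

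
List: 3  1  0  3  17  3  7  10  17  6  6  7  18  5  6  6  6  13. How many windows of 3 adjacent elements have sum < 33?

14

(3, 1, 0) → sum 4  < 33 ✓
(1, 0, 3) → sum 4  < 33 ✓
(0, 3, 17) → sum 20  < 33 ✓
(3, 17, 3) → sum 23  < 33 ✓
(17, 3, 7) → sum 27  < 33 ✓
(3, 7, 10) → sum 20  < 33 ✓
(7, 10, 17) → sum 34
(10, 17, 6) → sum 33
(17, 6, 6) → sum 29  < 33 ✓
(6, 6, 7) → sum 19  < 33 ✓
(6, 7, 18) → sum 31  < 33 ✓
(7, 18, 5) → sum 30  < 33 ✓
(18, 5, 6) → sum 29  < 33 ✓
(5, 6, 6) → sum 17  < 33 ✓
(6, 6, 6) → sum 18  < 33 ✓
(6, 6, 13) → sum 25  < 33 ✓
14 windows satisfy the condition.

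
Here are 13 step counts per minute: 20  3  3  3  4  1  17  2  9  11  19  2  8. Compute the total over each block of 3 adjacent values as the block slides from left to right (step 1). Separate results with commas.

[20, 3, 3] → sum 26
[3, 3, 3] → sum 9
[3, 3, 4] → sum 10
[3, 4, 1] → sum 8
[4, 1, 17] → sum 22
[1, 17, 2] → sum 20
[17, 2, 9] → sum 28
[2, 9, 11] → sum 22
[9, 11, 19] → sum 39
[11, 19, 2] → sum 32
[19, 2, 8] → sum 29

26, 9, 10, 8, 22, 20, 28, 22, 39, 32, 29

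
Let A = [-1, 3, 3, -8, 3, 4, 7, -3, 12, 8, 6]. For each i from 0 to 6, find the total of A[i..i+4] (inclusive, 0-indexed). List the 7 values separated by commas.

0, 5, 9, 3, 23, 28, 30

[-1, 3, 3, -8, 3] → sum 0
[3, 3, -8, 3, 4] → sum 5
[3, -8, 3, 4, 7] → sum 9
[-8, 3, 4, 7, -3] → sum 3
[3, 4, 7, -3, 12] → sum 23
[4, 7, -3, 12, 8] → sum 28
[7, -3, 12, 8, 6] → sum 30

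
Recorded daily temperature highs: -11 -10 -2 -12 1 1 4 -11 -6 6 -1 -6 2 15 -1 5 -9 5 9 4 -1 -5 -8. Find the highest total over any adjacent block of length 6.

[-11, -10, -2, -12, 1, 1] → sum -33
[-10, -2, -12, 1, 1, 4] → sum -18
[-2, -12, 1, 1, 4, -11] → sum -19
[-12, 1, 1, 4, -11, -6] → sum -23
[1, 1, 4, -11, -6, 6] → sum -5
[1, 4, -11, -6, 6, -1] → sum -7
[4, -11, -6, 6, -1, -6] → sum -14
[-11, -6, 6, -1, -6, 2] → sum -16
[-6, 6, -1, -6, 2, 15] → sum 10
[6, -1, -6, 2, 15, -1] → sum 15
[-1, -6, 2, 15, -1, 5] → sum 14
[-6, 2, 15, -1, 5, -9] → sum 6
[2, 15, -1, 5, -9, 5] → sum 17
[15, -1, 5, -9, 5, 9] → sum 24
[-1, 5, -9, 5, 9, 4] → sum 13
[5, -9, 5, 9, 4, -1] → sum 13
[-9, 5, 9, 4, -1, -5] → sum 3
[5, 9, 4, -1, -5, -8] → sum 4
Highest of these is 24.

24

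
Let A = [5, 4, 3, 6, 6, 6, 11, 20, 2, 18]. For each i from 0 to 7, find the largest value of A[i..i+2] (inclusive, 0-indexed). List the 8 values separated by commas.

5, 6, 6, 6, 11, 20, 20, 20

Sliding a size-3 window across the 10 values:
(5, 4, 3) → max 5
(4, 3, 6) → max 6
(3, 6, 6) → max 6
(6, 6, 6) → max 6
(6, 6, 11) → max 11
(6, 11, 20) → max 20
(11, 20, 2) → max 20
(20, 2, 18) → max 20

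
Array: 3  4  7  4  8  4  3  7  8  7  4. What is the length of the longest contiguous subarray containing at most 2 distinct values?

3

Extend right; when distinct count exceeds 2, shrink from the left:
add 3: window [3] (1 distinct), len 1
add 4: window [3, 4] (2 distinct), len 2
add 7: window [4, 7] (2 distinct), len 2
add 4: window [4, 7, 4] (2 distinct), len 3
add 8: window [4, 8] (2 distinct), len 2
add 4: window [4, 8, 4] (2 distinct), len 3
add 3: window [4, 3] (2 distinct), len 2
add 7: window [3, 7] (2 distinct), len 2
add 8: window [7, 8] (2 distinct), len 2
add 7: window [7, 8, 7] (2 distinct), len 3
add 4: window [7, 4] (2 distinct), len 2
Longest length with ≤2 distinct: 3.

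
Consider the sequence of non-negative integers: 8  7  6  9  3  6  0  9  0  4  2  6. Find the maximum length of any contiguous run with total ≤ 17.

add 8: [8] sum 8, len 1
add 7: [8, 7] sum 15, len 2
add 6: [7, 6] sum 13, len 2
add 9: [6, 9] sum 15, len 2
add 3: [9, 3] sum 12, len 2
add 6: [3, 6] sum 9, len 2
add 0: [3, 6, 0] sum 9, len 3
add 9: [6, 0, 9] sum 15, len 3
add 0: [6, 0, 9, 0] sum 15, len 4
add 4: [0, 9, 0, 4] sum 13, len 4
add 2: [0, 9, 0, 4, 2] sum 15, len 5
add 6: [0, 4, 2, 6] sum 12, len 4
Longest length seen: 5.

5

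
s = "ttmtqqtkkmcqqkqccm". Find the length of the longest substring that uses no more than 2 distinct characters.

add t: window [t] (1 distinct), len 1
add t: window [t, t] (1 distinct), len 2
add m: window [t, t, m] (2 distinct), len 3
add t: window [t, t, m, t] (2 distinct), len 4
add q: window [t, q] (2 distinct), len 2
add q: window [t, q, q] (2 distinct), len 3
add t: window [t, q, q, t] (2 distinct), len 4
add k: window [t, k] (2 distinct), len 2
add k: window [t, k, k] (2 distinct), len 3
add m: window [k, k, m] (2 distinct), len 3
add c: window [m, c] (2 distinct), len 2
add q: window [c, q] (2 distinct), len 2
add q: window [c, q, q] (2 distinct), len 3
add k: window [q, q, k] (2 distinct), len 3
add q: window [q, q, k, q] (2 distinct), len 4
add c: window [q, c] (2 distinct), len 2
add c: window [q, c, c] (2 distinct), len 3
add m: window [c, c, m] (2 distinct), len 3
Longest length with ≤2 distinct: 4.

4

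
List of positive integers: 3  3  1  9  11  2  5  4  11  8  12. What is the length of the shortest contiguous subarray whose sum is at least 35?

4

Extend right; whenever the sum reaches 35, record the length and shrink from the left:
add 3: running sum 3 < 35
add 3: running sum 6 < 35
add 1: running sum 7 < 35
add 9: running sum 16 < 35
add 11: running sum 27 < 35
add 2: running sum 29 < 35
add 5: running sum 34 < 35
add 4: shortest ending here [3, 1, 9, 11, 2, 5, 4] sum 35, len 7
add 11: shortest ending here [9, 11, 2, 5, 4, 11] sum 42, len 6
add 8: shortest ending here [11, 2, 5, 4, 11, 8] sum 41, len 6
add 12: shortest ending here [4, 11, 8, 12] sum 35, len 4
Shortest qualifying length: 4.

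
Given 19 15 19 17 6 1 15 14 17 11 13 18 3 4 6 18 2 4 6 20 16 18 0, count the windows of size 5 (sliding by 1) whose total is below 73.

17

(19, 15, 19, 17, 6) → sum 76
(15, 19, 17, 6, 1) → sum 58  < 73 ✓
(19, 17, 6, 1, 15) → sum 58  < 73 ✓
(17, 6, 1, 15, 14) → sum 53  < 73 ✓
(6, 1, 15, 14, 17) → sum 53  < 73 ✓
(1, 15, 14, 17, 11) → sum 58  < 73 ✓
(15, 14, 17, 11, 13) → sum 70  < 73 ✓
(14, 17, 11, 13, 18) → sum 73
(17, 11, 13, 18, 3) → sum 62  < 73 ✓
(11, 13, 18, 3, 4) → sum 49  < 73 ✓
(13, 18, 3, 4, 6) → sum 44  < 73 ✓
(18, 3, 4, 6, 18) → sum 49  < 73 ✓
(3, 4, 6, 18, 2) → sum 33  < 73 ✓
(4, 6, 18, 2, 4) → sum 34  < 73 ✓
(6, 18, 2, 4, 6) → sum 36  < 73 ✓
(18, 2, 4, 6, 20) → sum 50  < 73 ✓
(2, 4, 6, 20, 16) → sum 48  < 73 ✓
(4, 6, 20, 16, 18) → sum 64  < 73 ✓
(6, 20, 16, 18, 0) → sum 60  < 73 ✓
17 windows satisfy the condition.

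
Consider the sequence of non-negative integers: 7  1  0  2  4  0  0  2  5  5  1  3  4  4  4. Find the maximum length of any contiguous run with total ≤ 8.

[7] sum 7 len 1
[7, 1] sum 8 len 2
[7, 1, 0] sum 8 len 3
[1, 0, 2] sum 3 len 3
[1, 0, 2, 4] sum 7 len 4
[1, 0, 2, 4, 0] sum 7 len 5
[1, 0, 2, 4, 0, 0] sum 7 len 6
[0, 2, 4, 0, 0, 2] sum 8 len 6
[0, 0, 2, 5] sum 7 len 4
[5] sum 5 len 1
[5, 1] sum 6 len 2
[1, 3] sum 4 len 2
[1, 3, 4] sum 8 len 3
[4, 4] sum 8 len 2
[4, 4] sum 8 len 2
Longest length seen: 6.

6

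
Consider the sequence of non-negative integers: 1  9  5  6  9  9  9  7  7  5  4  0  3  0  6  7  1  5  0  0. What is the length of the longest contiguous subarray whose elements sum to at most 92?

add 1: [1] sum 1, len 1
add 9: [1, 9] sum 10, len 2
add 5: [1, 9, 5] sum 15, len 3
add 6: [1, 9, 5, 6] sum 21, len 4
add 9: [1, 9, 5, 6, 9] sum 30, len 5
add 9: [1, 9, 5, 6, 9, 9] sum 39, len 6
add 9: [1, 9, 5, 6, 9, 9, 9] sum 48, len 7
add 7: [1, 9, 5, 6, 9, 9, 9, 7] sum 55, len 8
add 7: [1, 9, 5, 6, 9, 9, 9, 7, 7] sum 62, len 9
add 5: [1, 9, 5, 6, 9, 9, 9, 7, 7, 5] sum 67, len 10
add 4: [1, 9, 5, 6, 9, 9, 9, 7, 7, 5, 4] sum 71, len 11
add 0: [1, 9, 5, 6, 9, 9, 9, 7, 7, 5, 4, 0] sum 71, len 12
add 3: [1, 9, 5, 6, 9, 9, 9, 7, 7, 5, 4, 0, 3] sum 74, len 13
add 0: [1, 9, 5, 6, 9, 9, 9, 7, 7, 5, 4, 0, 3, 0] sum 74, len 14
add 6: [1, 9, 5, 6, 9, 9, 9, 7, 7, 5, 4, 0, 3, 0, 6] sum 80, len 15
add 7: [1, 9, 5, 6, 9, 9, 9, 7, 7, 5, 4, 0, 3, 0, 6, 7] sum 87, len 16
add 1: [1, 9, 5, 6, 9, 9, 9, 7, 7, 5, 4, 0, 3, 0, 6, 7, 1] sum 88, len 17
add 5: [9, 5, 6, 9, 9, 9, 7, 7, 5, 4, 0, 3, 0, 6, 7, 1, 5] sum 92, len 17
add 0: [9, 5, 6, 9, 9, 9, 7, 7, 5, 4, 0, 3, 0, 6, 7, 1, 5, 0] sum 92, len 18
add 0: [9, 5, 6, 9, 9, 9, 7, 7, 5, 4, 0, 3, 0, 6, 7, 1, 5, 0, 0] sum 92, len 19
Longest length seen: 19.

19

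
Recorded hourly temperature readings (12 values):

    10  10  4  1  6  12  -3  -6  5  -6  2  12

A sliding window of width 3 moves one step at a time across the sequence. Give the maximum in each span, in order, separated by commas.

10, 10, 6, 12, 12, 12, 5, 5, 5, 12

[10, 10, 4] → max 10
[10, 4, 1] → max 10
[4, 1, 6] → max 6
[1, 6, 12] → max 12
[6, 12, -3] → max 12
[12, -3, -6] → max 12
[-3, -6, 5] → max 5
[-6, 5, -6] → max 5
[5, -6, 2] → max 5
[-6, 2, 12] → max 12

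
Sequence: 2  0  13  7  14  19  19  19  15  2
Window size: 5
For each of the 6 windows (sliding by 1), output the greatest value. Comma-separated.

14, 19, 19, 19, 19, 19

[2, 0, 13, 7, 14] → max 14
[0, 13, 7, 14, 19] → max 19
[13, 7, 14, 19, 19] → max 19
[7, 14, 19, 19, 19] → max 19
[14, 19, 19, 19, 15] → max 19
[19, 19, 19, 15, 2] → max 19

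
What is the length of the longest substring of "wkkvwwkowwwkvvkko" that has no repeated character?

3

[w] len 1
[w, k] len 2
[k] len 1
[k, v] len 2
[k, v, w] len 3
[w] len 1
[w, k] len 2
[w, k, o] len 3
[k, o, w] len 3
[w] len 1
[w] len 1
[w, k] len 2
[w, k, v] len 3
[v] len 1
[v, k] len 2
[k] len 1
[k, o] len 2
Longest all-distinct length: 3.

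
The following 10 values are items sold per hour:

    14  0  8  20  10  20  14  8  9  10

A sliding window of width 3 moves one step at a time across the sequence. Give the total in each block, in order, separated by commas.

22, 28, 38, 50, 44, 42, 31, 27

(14, 0, 8) → sum 22
(0, 8, 20) → sum 28
(8, 20, 10) → sum 38
(20, 10, 20) → sum 50
(10, 20, 14) → sum 44
(20, 14, 8) → sum 42
(14, 8, 9) → sum 31
(8, 9, 10) → sum 27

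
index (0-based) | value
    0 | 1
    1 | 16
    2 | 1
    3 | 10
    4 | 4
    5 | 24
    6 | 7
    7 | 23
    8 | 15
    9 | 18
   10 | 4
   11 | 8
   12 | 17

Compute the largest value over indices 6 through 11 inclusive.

23

Elements at indices 6..11: 7, 23, 15, 18, 4, 8
max(7, 23, 15, 18, 4, 8) = 23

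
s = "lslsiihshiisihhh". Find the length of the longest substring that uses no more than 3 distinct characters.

[l] 1 distinct, len 1
[l, s] 2 distinct, len 2
[l, s, l] 2 distinct, len 3
[l, s, l, s] 2 distinct, len 4
[l, s, l, s, i] 3 distinct, len 5
[l, s, l, s, i, i] 3 distinct, len 6
[s, i, i, h] 3 distinct, len 4
[s, i, i, h, s] 3 distinct, len 5
[s, i, i, h, s, h] 3 distinct, len 6
[s, i, i, h, s, h, i] 3 distinct, len 7
[s, i, i, h, s, h, i, i] 3 distinct, len 8
[s, i, i, h, s, h, i, i, s] 3 distinct, len 9
[s, i, i, h, s, h, i, i, s, i] 3 distinct, len 10
[s, i, i, h, s, h, i, i, s, i, h] 3 distinct, len 11
[s, i, i, h, s, h, i, i, s, i, h, h] 3 distinct, len 12
[s, i, i, h, s, h, i, i, s, i, h, h, h] 3 distinct, len 13
Longest length with ≤3 distinct: 13.

13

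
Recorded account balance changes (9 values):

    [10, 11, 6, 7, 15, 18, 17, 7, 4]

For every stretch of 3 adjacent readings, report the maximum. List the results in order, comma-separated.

(10, 11, 6) → max 11
(11, 6, 7) → max 11
(6, 7, 15) → max 15
(7, 15, 18) → max 18
(15, 18, 17) → max 18
(18, 17, 7) → max 18
(17, 7, 4) → max 17

11, 11, 15, 18, 18, 18, 17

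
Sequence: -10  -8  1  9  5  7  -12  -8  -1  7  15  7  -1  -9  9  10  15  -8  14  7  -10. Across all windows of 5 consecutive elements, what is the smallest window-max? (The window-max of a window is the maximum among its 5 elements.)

7

(-10, -8, 1, 9, 5) → max 9
(-8, 1, 9, 5, 7) → max 9
(1, 9, 5, 7, -12) → max 9
(9, 5, 7, -12, -8) → max 9
(5, 7, -12, -8, -1) → max 7
(7, -12, -8, -1, 7) → max 7
(-12, -8, -1, 7, 15) → max 15
(-8, -1, 7, 15, 7) → max 15
(-1, 7, 15, 7, -1) → max 15
(7, 15, 7, -1, -9) → max 15
(15, 7, -1, -9, 9) → max 15
(7, -1, -9, 9, 10) → max 10
(-1, -9, 9, 10, 15) → max 15
(-9, 9, 10, 15, -8) → max 15
(9, 10, 15, -8, 14) → max 15
(10, 15, -8, 14, 7) → max 15
(15, -8, 14, 7, -10) → max 15
Smallest of these is 7.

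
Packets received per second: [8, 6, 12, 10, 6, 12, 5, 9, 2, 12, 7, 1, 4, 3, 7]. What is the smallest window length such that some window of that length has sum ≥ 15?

2

add 8: running sum 8 < 15
add 6: running sum 14 < 15
add 12: shortest ending here [6, 12] sum 18, len 2
add 10: shortest ending here [12, 10] sum 22, len 2
add 6: shortest ending here [10, 6] sum 16, len 2
add 12: shortest ending here [6, 12] sum 18, len 2
add 5: shortest ending here [12, 5] sum 17, len 2
add 9: shortest ending here [12, 5, 9] sum 26, len 3
add 2: shortest ending here [5, 9, 2] sum 16, len 3
add 12: shortest ending here [9, 2, 12] sum 23, len 3
add 7: shortest ending here [12, 7] sum 19, len 2
add 1: shortest ending here [12, 7, 1] sum 20, len 3
add 4: shortest ending here [12, 7, 1, 4] sum 24, len 4
add 3: shortest ending here [7, 1, 4, 3] sum 15, len 4
add 7: shortest ending here [1, 4, 3, 7] sum 15, len 4
Shortest qualifying length: 2.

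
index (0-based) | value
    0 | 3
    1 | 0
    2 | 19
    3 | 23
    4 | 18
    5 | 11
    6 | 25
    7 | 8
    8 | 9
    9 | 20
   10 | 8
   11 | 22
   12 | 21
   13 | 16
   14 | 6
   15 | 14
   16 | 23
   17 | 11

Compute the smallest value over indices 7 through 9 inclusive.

Elements at indices 7..9: 8, 9, 20
min(8, 9, 20) = 8

8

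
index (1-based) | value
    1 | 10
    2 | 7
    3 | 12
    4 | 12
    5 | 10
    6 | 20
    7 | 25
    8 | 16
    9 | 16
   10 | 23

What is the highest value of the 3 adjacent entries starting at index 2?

12

Elements at indices 2..4: 7, 12, 12
max(7, 12, 12) = 12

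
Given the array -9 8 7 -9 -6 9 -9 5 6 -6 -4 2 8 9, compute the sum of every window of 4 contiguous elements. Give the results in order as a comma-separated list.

-3, 0, 1, -15, -1, 11, -4, 1, -2, 0, 15

(-9, 8, 7, -9) → sum -3
(8, 7, -9, -6) → sum 0
(7, -9, -6, 9) → sum 1
(-9, -6, 9, -9) → sum -15
(-6, 9, -9, 5) → sum -1
(9, -9, 5, 6) → sum 11
(-9, 5, 6, -6) → sum -4
(5, 6, -6, -4) → sum 1
(6, -6, -4, 2) → sum -2
(-6, -4, 2, 8) → sum 0
(-4, 2, 8, 9) → sum 15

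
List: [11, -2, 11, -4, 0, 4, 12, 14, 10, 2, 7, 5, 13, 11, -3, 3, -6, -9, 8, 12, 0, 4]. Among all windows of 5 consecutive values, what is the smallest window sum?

-7

Window sums for each of the 18 positions:
11 -2 11 -4 0 → sum 16
-2 11 -4 0 4 → sum 9
11 -4 0 4 12 → sum 23
-4 0 4 12 14 → sum 26
0 4 12 14 10 → sum 40
4 12 14 10 2 → sum 42
12 14 10 2 7 → sum 45
14 10 2 7 5 → sum 38
10 2 7 5 13 → sum 37
2 7 5 13 11 → sum 38
7 5 13 11 -3 → sum 33
5 13 11 -3 3 → sum 29
13 11 -3 3 -6 → sum 18
11 -3 3 -6 -9 → sum -4
-3 3 -6 -9 8 → sum -7
3 -6 -9 8 12 → sum 8
-6 -9 8 12 0 → sum 5
-9 8 12 0 4 → sum 15
Smallest of these is -7.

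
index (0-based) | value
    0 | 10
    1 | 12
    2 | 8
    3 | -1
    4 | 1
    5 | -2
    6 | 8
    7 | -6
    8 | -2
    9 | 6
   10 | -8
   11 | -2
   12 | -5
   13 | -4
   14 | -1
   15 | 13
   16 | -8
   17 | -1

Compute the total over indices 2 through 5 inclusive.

Elements at indices 2..5: 8, -1, 1, -2
sum(8, -1, 1, -2) = 6

6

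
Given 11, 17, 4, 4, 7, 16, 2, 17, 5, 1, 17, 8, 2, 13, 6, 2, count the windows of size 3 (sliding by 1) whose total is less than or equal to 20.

(11, 17, 4) → sum 32
(17, 4, 4) → sum 25
(4, 4, 7) → sum 15  ≤ 20 ✓
(4, 7, 16) → sum 27
(7, 16, 2) → sum 25
(16, 2, 17) → sum 35
(2, 17, 5) → sum 24
(17, 5, 1) → sum 23
(5, 1, 17) → sum 23
(1, 17, 8) → sum 26
(17, 8, 2) → sum 27
(8, 2, 13) → sum 23
(2, 13, 6) → sum 21
(13, 6, 2) → sum 21
1 window satisfy the condition.

1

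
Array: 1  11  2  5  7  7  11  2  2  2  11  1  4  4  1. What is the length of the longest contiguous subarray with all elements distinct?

5

add 1: [1] len 1
add 11: [1, 11] len 2
add 2: [1, 11, 2] len 3
add 5: [1, 11, 2, 5] len 4
add 7: [1, 11, 2, 5, 7] len 5
add 7 (repeat 7, move left end past it): [7] len 1
add 11: [7, 11] len 2
add 2: [7, 11, 2] len 3
add 2 (repeat 2, move left end past it): [2] len 1
add 2 (repeat 2, move left end past it): [2] len 1
add 11: [2, 11] len 2
add 1: [2, 11, 1] len 3
add 4: [2, 11, 1, 4] len 4
add 4 (repeat 4, move left end past it): [4] len 1
add 1: [4, 1] len 2
Longest all-distinct length: 5.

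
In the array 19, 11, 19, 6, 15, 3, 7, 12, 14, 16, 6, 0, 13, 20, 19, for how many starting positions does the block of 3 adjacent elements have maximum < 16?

5

[19, 11, 19] → max 19
[11, 19, 6] → max 19
[19, 6, 15] → max 19
[6, 15, 3] → max 15  < 16 ✓
[15, 3, 7] → max 15  < 16 ✓
[3, 7, 12] → max 12  < 16 ✓
[7, 12, 14] → max 14  < 16 ✓
[12, 14, 16] → max 16
[14, 16, 6] → max 16
[16, 6, 0] → max 16
[6, 0, 13] → max 13  < 16 ✓
[0, 13, 20] → max 20
[13, 20, 19] → max 20
5 windows satisfy the condition.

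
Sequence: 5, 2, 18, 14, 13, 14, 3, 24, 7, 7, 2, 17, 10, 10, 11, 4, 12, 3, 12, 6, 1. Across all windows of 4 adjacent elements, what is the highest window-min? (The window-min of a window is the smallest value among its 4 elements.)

13

5 2 18 14 → min 2
2 18 14 13 → min 2
18 14 13 14 → min 13
14 13 14 3 → min 3
13 14 3 24 → min 3
14 3 24 7 → min 3
3 24 7 7 → min 3
24 7 7 2 → min 2
7 7 2 17 → min 2
7 2 17 10 → min 2
2 17 10 10 → min 2
17 10 10 11 → min 10
10 10 11 4 → min 4
10 11 4 12 → min 4
11 4 12 3 → min 3
4 12 3 12 → min 3
12 3 12 6 → min 3
3 12 6 1 → min 1
Highest of these is 13.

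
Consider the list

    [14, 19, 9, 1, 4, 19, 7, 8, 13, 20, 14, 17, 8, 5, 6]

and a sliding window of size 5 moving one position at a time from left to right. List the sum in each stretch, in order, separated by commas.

47, 52, 40, 39, 51, 67, 62, 72, 72, 64, 50

14 19 9 1 4 → sum 47
19 9 1 4 19 → sum 52
9 1 4 19 7 → sum 40
1 4 19 7 8 → sum 39
4 19 7 8 13 → sum 51
19 7 8 13 20 → sum 67
7 8 13 20 14 → sum 62
8 13 20 14 17 → sum 72
13 20 14 17 8 → sum 72
20 14 17 8 5 → sum 64
14 17 8 5 6 → sum 50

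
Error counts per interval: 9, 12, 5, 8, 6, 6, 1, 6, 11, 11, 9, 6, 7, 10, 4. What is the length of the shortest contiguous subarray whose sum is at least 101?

14

Extend right; whenever the sum reaches 101, record the length and shrink from the left:
add 9: running sum 9 < 101
add 12: running sum 21 < 101
add 5: running sum 26 < 101
add 8: running sum 34 < 101
add 6: running sum 40 < 101
add 6: running sum 46 < 101
add 1: running sum 47 < 101
add 6: running sum 53 < 101
add 11: running sum 64 < 101
add 11: running sum 75 < 101
add 9: running sum 84 < 101
add 6: running sum 90 < 101
add 7: running sum 97 < 101
add 10: shortest ending here [9, 12, 5, 8, 6, 6, 1, 6, 11, 11, 9, 6, 7, 10] sum 107, len 14
add 4: shortest ending here [12, 5, 8, 6, 6, 1, 6, 11, 11, 9, 6, 7, 10, 4] sum 102, len 14
Shortest qualifying length: 14.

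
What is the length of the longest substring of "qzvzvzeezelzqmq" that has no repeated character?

add q: [q] len 1
add z: [q, z] len 2
add v: [q, z, v] len 3
add z (repeat z, move left end past it): [v, z] len 2
add v (repeat v, move left end past it): [z, v] len 2
add z (repeat z, move left end past it): [v, z] len 2
add e: [v, z, e] len 3
add e (repeat e, move left end past it): [e] len 1
add z: [e, z] len 2
add e (repeat e, move left end past it): [z, e] len 2
add l: [z, e, l] len 3
add z (repeat z, move left end past it): [e, l, z] len 3
add q: [e, l, z, q] len 4
add m: [e, l, z, q, m] len 5
add q (repeat q, move left end past it): [m, q] len 2
Longest all-distinct length: 5.

5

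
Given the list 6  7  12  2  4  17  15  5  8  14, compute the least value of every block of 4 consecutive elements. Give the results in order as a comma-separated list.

2, 2, 2, 2, 4, 5, 5

Sliding a size-4 window across the 10 values:
(6, 7, 12, 2) → min 2
(7, 12, 2, 4) → min 2
(12, 2, 4, 17) → min 2
(2, 4, 17, 15) → min 2
(4, 17, 15, 5) → min 4
(17, 15, 5, 8) → min 5
(15, 5, 8, 14) → min 5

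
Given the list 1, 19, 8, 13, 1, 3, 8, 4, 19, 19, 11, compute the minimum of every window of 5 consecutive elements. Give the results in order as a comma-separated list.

1, 1, 1, 1, 1, 3, 4

(1, 19, 8, 13, 1) → min 1
(19, 8, 13, 1, 3) → min 1
(8, 13, 1, 3, 8) → min 1
(13, 1, 3, 8, 4) → min 1
(1, 3, 8, 4, 19) → min 1
(3, 8, 4, 19, 19) → min 3
(8, 4, 19, 19, 11) → min 4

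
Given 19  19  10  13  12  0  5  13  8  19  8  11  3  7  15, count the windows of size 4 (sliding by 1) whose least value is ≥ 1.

19 19 10 13 → min 10  ≥ 1 ✓
19 10 13 12 → min 10  ≥ 1 ✓
10 13 12 0 → min 0
13 12 0 5 → min 0
12 0 5 13 → min 0
0 5 13 8 → min 0
5 13 8 19 → min 5  ≥ 1 ✓
13 8 19 8 → min 8  ≥ 1 ✓
8 19 8 11 → min 8  ≥ 1 ✓
19 8 11 3 → min 3  ≥ 1 ✓
8 11 3 7 → min 3  ≥ 1 ✓
11 3 7 15 → min 3  ≥ 1 ✓
8 windows satisfy the condition.

8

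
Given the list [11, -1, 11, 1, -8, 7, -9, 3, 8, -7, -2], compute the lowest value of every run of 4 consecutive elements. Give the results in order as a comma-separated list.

-1, -8, -8, -9, -9, -9, -9, -7

(11, -1, 11, 1) → min -1
(-1, 11, 1, -8) → min -8
(11, 1, -8, 7) → min -8
(1, -8, 7, -9) → min -9
(-8, 7, -9, 3) → min -9
(7, -9, 3, 8) → min -9
(-9, 3, 8, -7) → min -9
(3, 8, -7, -2) → min -7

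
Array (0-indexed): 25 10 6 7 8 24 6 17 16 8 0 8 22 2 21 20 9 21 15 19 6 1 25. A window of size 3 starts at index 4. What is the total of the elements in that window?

Elements at indices 4..6: 8, 24, 6
sum(8, 24, 6) = 38

38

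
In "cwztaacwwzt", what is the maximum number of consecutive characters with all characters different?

[c] len 1
[c, w] len 2
[c, w, z] len 3
[c, w, z, t] len 4
[c, w, z, t, a] len 5
[a] len 1
[a, c] len 2
[a, c, w] len 3
[w] len 1
[w, z] len 2
[w, z, t] len 3
Longest all-distinct length: 5.

5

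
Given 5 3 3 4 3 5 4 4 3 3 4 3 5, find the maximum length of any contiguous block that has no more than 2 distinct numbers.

6

Extend right; when distinct count exceeds 2, shrink from the left:
add 5: window [5] (1 distinct), len 1
add 3: window [5, 3] (2 distinct), len 2
add 3: window [5, 3, 3] (2 distinct), len 3
add 4: window [3, 3, 4] (2 distinct), len 3
add 3: window [3, 3, 4, 3] (2 distinct), len 4
add 5: window [3, 5] (2 distinct), len 2
add 4: window [5, 4] (2 distinct), len 2
add 4: window [5, 4, 4] (2 distinct), len 3
add 3: window [4, 4, 3] (2 distinct), len 3
add 3: window [4, 4, 3, 3] (2 distinct), len 4
add 4: window [4, 4, 3, 3, 4] (2 distinct), len 5
add 3: window [4, 4, 3, 3, 4, 3] (2 distinct), len 6
add 5: window [3, 5] (2 distinct), len 2
Longest length with ≤2 distinct: 6.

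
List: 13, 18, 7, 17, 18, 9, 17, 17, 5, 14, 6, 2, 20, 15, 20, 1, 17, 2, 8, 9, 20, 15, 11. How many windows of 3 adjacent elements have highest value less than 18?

[13, 18, 7] → max 18
[18, 7, 17] → max 18
[7, 17, 18] → max 18
[17, 18, 9] → max 18
[18, 9, 17] → max 18
[9, 17, 17] → max 17  < 18 ✓
[17, 17, 5] → max 17  < 18 ✓
[17, 5, 14] → max 17  < 18 ✓
[5, 14, 6] → max 14  < 18 ✓
[14, 6, 2] → max 14  < 18 ✓
[6, 2, 20] → max 20
[2, 20, 15] → max 20
[20, 15, 20] → max 20
[15, 20, 1] → max 20
[20, 1, 17] → max 20
[1, 17, 2] → max 17  < 18 ✓
[17, 2, 8] → max 17  < 18 ✓
[2, 8, 9] → max 9  < 18 ✓
[8, 9, 20] → max 20
[9, 20, 15] → max 20
[20, 15, 11] → max 20
8 windows satisfy the condition.

8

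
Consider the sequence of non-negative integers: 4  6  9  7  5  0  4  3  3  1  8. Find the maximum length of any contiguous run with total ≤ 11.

Extend to the right; shrink from the left whenever the sum exceeds 11:
[4] sum 4 len 1
[4, 6] sum 10 len 2
[9] sum 9 len 1
[7] sum 7 len 1
[5] sum 5 len 1
[5, 0] sum 5 len 2
[5, 0, 4] sum 9 len 3
[0, 4, 3] sum 7 len 3
[0, 4, 3, 3] sum 10 len 4
[0, 4, 3, 3, 1] sum 11 len 5
[1, 8] sum 9 len 2
Longest length seen: 5.

5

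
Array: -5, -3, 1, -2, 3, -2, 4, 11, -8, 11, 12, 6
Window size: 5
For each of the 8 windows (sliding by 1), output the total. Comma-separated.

Sliding a size-5 window across the 12 values:
(-5, -3, 1, -2, 3) → sum -6
(-3, 1, -2, 3, -2) → sum -3
(1, -2, 3, -2, 4) → sum 4
(-2, 3, -2, 4, 11) → sum 14
(3, -2, 4, 11, -8) → sum 8
(-2, 4, 11, -8, 11) → sum 16
(4, 11, -8, 11, 12) → sum 30
(11, -8, 11, 12, 6) → sum 32

-6, -3, 4, 14, 8, 16, 30, 32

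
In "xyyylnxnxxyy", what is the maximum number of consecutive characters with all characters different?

4

add x: [x] len 1
add y: [x, y] len 2
add y (repeat y, move left end past it): [y] len 1
add y (repeat y, move left end past it): [y] len 1
add l: [y, l] len 2
add n: [y, l, n] len 3
add x: [y, l, n, x] len 4
add n (repeat n, move left end past it): [x, n] len 2
add x (repeat x, move left end past it): [n, x] len 2
add x (repeat x, move left end past it): [x] len 1
add y: [x, y] len 2
add y (repeat y, move left end past it): [y] len 1
Longest all-distinct length: 4.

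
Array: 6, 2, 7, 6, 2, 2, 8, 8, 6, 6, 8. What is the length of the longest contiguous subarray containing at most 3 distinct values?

add 6: window [6] (1 distinct), len 1
add 2: window [6, 2] (2 distinct), len 2
add 7: window [6, 2, 7] (3 distinct), len 3
add 6: window [6, 2, 7, 6] (3 distinct), len 4
add 2: window [6, 2, 7, 6, 2] (3 distinct), len 5
add 2: window [6, 2, 7, 6, 2, 2] (3 distinct), len 6
add 8: window [6, 2, 2, 8] (3 distinct), len 4
add 8: window [6, 2, 2, 8, 8] (3 distinct), len 5
add 6: window [6, 2, 2, 8, 8, 6] (3 distinct), len 6
add 6: window [6, 2, 2, 8, 8, 6, 6] (3 distinct), len 7
add 8: window [6, 2, 2, 8, 8, 6, 6, 8] (3 distinct), len 8
Longest length with ≤3 distinct: 8.

8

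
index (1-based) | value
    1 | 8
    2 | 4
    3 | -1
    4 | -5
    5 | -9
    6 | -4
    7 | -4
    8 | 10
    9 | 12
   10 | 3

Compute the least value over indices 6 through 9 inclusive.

-4

Elements at indices 6..9: -4, -4, 10, 12
min(-4, -4, 10, 12) = -4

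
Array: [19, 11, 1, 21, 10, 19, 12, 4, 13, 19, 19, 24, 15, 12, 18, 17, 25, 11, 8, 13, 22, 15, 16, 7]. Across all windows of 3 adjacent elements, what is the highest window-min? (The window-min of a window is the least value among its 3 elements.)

19 11 1 → min 1
11 1 21 → min 1
1 21 10 → min 1
21 10 19 → min 10
10 19 12 → min 10
19 12 4 → min 4
12 4 13 → min 4
4 13 19 → min 4
13 19 19 → min 13
19 19 24 → min 19
19 24 15 → min 15
24 15 12 → min 12
15 12 18 → min 12
12 18 17 → min 12
18 17 25 → min 17
17 25 11 → min 11
25 11 8 → min 8
11 8 13 → min 8
8 13 22 → min 8
13 22 15 → min 13
22 15 16 → min 15
15 16 7 → min 7
Highest of these is 19.

19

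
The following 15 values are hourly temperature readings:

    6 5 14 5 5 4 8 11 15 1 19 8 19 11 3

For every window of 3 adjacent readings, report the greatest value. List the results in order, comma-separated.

(6, 5, 14) → max 14
(5, 14, 5) → max 14
(14, 5, 5) → max 14
(5, 5, 4) → max 5
(5, 4, 8) → max 8
(4, 8, 11) → max 11
(8, 11, 15) → max 15
(11, 15, 1) → max 15
(15, 1, 19) → max 19
(1, 19, 8) → max 19
(19, 8, 19) → max 19
(8, 19, 11) → max 19
(19, 11, 3) → max 19

14, 14, 14, 5, 8, 11, 15, 15, 19, 19, 19, 19, 19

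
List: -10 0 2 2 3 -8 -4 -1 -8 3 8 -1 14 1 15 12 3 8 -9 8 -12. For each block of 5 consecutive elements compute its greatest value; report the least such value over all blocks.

Window maxs for each of the 17 positions:
(-10, 0, 2, 2, 3) → max 3
(0, 2, 2, 3, -8) → max 3
(2, 2, 3, -8, -4) → max 3
(2, 3, -8, -4, -1) → max 3
(3, -8, -4, -1, -8) → max 3
(-8, -4, -1, -8, 3) → max 3
(-4, -1, -8, 3, 8) → max 8
(-1, -8, 3, 8, -1) → max 8
(-8, 3, 8, -1, 14) → max 14
(3, 8, -1, 14, 1) → max 14
(8, -1, 14, 1, 15) → max 15
(-1, 14, 1, 15, 12) → max 15
(14, 1, 15, 12, 3) → max 15
(1, 15, 12, 3, 8) → max 15
(15, 12, 3, 8, -9) → max 15
(12, 3, 8, -9, 8) → max 12
(3, 8, -9, 8, -12) → max 8
Least of these is 3.

3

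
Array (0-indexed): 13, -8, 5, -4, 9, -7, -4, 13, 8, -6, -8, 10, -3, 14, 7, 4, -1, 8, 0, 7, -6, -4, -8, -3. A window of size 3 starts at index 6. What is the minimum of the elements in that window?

Elements at indices 6..8: -4, 13, 8
min(-4, 13, 8) = -4

-4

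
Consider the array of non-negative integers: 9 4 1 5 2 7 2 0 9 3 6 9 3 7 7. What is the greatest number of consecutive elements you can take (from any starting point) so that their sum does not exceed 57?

Extend to the right; shrink from the left whenever the sum exceeds 57:
→ 9: sum 9, len 1
→ 4: sum 13, len 2
→ 1: sum 14, len 3
→ 5: sum 19, len 4
→ 2: sum 21, len 5
→ 7: sum 28, len 6
→ 2: sum 30, len 7
→ 0: sum 30, len 8
→ 9: sum 39, len 9
→ 3: sum 42, len 10
→ 6: sum 48, len 11
→ 9: sum 57, len 12
→ 3 (dropped 9): sum 51, len 12
→ 7 (dropped 4): sum 54, len 12
→ 7 (dropped 1, 5): sum 55, len 11
Longest length seen: 12.

12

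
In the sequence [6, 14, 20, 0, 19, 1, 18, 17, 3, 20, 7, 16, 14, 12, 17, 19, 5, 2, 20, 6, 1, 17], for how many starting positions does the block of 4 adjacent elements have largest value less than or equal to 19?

[6, 14, 20, 0] → max 20
[14, 20, 0, 19] → max 20
[20, 0, 19, 1] → max 20
[0, 19, 1, 18] → max 19  ≤ 19 ✓
[19, 1, 18, 17] → max 19  ≤ 19 ✓
[1, 18, 17, 3] → max 18  ≤ 19 ✓
[18, 17, 3, 20] → max 20
[17, 3, 20, 7] → max 20
[3, 20, 7, 16] → max 20
[20, 7, 16, 14] → max 20
[7, 16, 14, 12] → max 16  ≤ 19 ✓
[16, 14, 12, 17] → max 17  ≤ 19 ✓
[14, 12, 17, 19] → max 19  ≤ 19 ✓
[12, 17, 19, 5] → max 19  ≤ 19 ✓
[17, 19, 5, 2] → max 19  ≤ 19 ✓
[19, 5, 2, 20] → max 20
[5, 2, 20, 6] → max 20
[2, 20, 6, 1] → max 20
[20, 6, 1, 17] → max 20
8 windows satisfy the condition.

8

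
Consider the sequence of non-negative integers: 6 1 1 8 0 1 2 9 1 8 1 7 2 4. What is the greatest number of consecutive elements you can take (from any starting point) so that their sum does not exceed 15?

6

Extend to the right; shrink from the left whenever the sum exceeds 15:
add 6: [6] sum 6, len 1
add 1: [6, 1] sum 7, len 2
add 1: [6, 1, 1] sum 8, len 3
add 8: [1, 1, 8] sum 10, len 3
add 0: [1, 1, 8, 0] sum 10, len 4
add 1: [1, 1, 8, 0, 1] sum 11, len 5
add 2: [1, 1, 8, 0, 1, 2] sum 13, len 6
add 9: [0, 1, 2, 9] sum 12, len 4
add 1: [0, 1, 2, 9, 1] sum 13, len 5
add 8: [1, 8] sum 9, len 2
add 1: [1, 8, 1] sum 10, len 3
add 7: [1, 7] sum 8, len 2
add 2: [1, 7, 2] sum 10, len 3
add 4: [1, 7, 2, 4] sum 14, len 4
Longest length seen: 6.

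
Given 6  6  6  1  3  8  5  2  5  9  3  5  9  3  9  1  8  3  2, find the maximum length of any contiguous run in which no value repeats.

6

[6] len 1
[6] len 1
[6] len 1
[6, 1] len 2
[6, 1, 3] len 3
[6, 1, 3, 8] len 4
[6, 1, 3, 8, 5] len 5
[6, 1, 3, 8, 5, 2] len 6
[2, 5] len 2
[2, 5, 9] len 3
[2, 5, 9, 3] len 4
[9, 3, 5] len 3
[3, 5, 9] len 3
[5, 9, 3] len 3
[3, 9] len 2
[3, 9, 1] len 3
[3, 9, 1, 8] len 4
[9, 1, 8, 3] len 4
[9, 1, 8, 3, 2] len 5
Longest all-distinct length: 6.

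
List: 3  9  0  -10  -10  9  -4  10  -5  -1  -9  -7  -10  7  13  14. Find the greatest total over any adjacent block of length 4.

24

Each size-4 window and its sum:
(3, 9, 0, -10) → sum 2
(9, 0, -10, -10) → sum -11
(0, -10, -10, 9) → sum -11
(-10, -10, 9, -4) → sum -15
(-10, 9, -4, 10) → sum 5
(9, -4, 10, -5) → sum 10
(-4, 10, -5, -1) → sum 0
(10, -5, -1, -9) → sum -5
(-5, -1, -9, -7) → sum -22
(-1, -9, -7, -10) → sum -27
(-9, -7, -10, 7) → sum -19
(-7, -10, 7, 13) → sum 3
(-10, 7, 13, 14) → sum 24
Greatest of these is 24.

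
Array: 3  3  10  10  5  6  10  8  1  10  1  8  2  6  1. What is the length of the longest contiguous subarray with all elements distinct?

add 3: [3] len 1
add 3 (repeat 3, move left end past it): [3] len 1
add 10: [3, 10] len 2
add 10 (repeat 10, move left end past it): [10] len 1
add 5: [10, 5] len 2
add 6: [10, 5, 6] len 3
add 10 (repeat 10, move left end past it): [5, 6, 10] len 3
add 8: [5, 6, 10, 8] len 4
add 1: [5, 6, 10, 8, 1] len 5
add 10 (repeat 10, move left end past it): [8, 1, 10] len 3
add 1 (repeat 1, move left end past it): [10, 1] len 2
add 8: [10, 1, 8] len 3
add 2: [10, 1, 8, 2] len 4
add 6: [10, 1, 8, 2, 6] len 5
add 1 (repeat 1, move left end past it): [8, 2, 6, 1] len 4
Longest all-distinct length: 5.

5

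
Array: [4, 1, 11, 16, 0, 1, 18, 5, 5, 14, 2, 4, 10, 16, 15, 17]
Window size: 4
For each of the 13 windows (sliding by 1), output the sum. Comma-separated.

4 1 11 16 → sum 32
1 11 16 0 → sum 28
11 16 0 1 → sum 28
16 0 1 18 → sum 35
0 1 18 5 → sum 24
1 18 5 5 → sum 29
18 5 5 14 → sum 42
5 5 14 2 → sum 26
5 14 2 4 → sum 25
14 2 4 10 → sum 30
2 4 10 16 → sum 32
4 10 16 15 → sum 45
10 16 15 17 → sum 58

32, 28, 28, 35, 24, 29, 42, 26, 25, 30, 32, 45, 58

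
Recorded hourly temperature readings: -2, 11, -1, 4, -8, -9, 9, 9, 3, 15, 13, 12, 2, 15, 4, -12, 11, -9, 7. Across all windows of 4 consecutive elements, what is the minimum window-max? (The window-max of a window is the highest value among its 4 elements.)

-2 11 -1 4 → max 11
11 -1 4 -8 → max 11
-1 4 -8 -9 → max 4
4 -8 -9 9 → max 9
-8 -9 9 9 → max 9
-9 9 9 3 → max 9
9 9 3 15 → max 15
9 3 15 13 → max 15
3 15 13 12 → max 15
15 13 12 2 → max 15
13 12 2 15 → max 15
12 2 15 4 → max 15
2 15 4 -12 → max 15
15 4 -12 11 → max 15
4 -12 11 -9 → max 11
-12 11 -9 7 → max 11
Minimum of these is 4.

4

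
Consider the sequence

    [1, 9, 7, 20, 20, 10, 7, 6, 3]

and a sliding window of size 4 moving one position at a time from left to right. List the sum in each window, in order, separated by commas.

[1, 9, 7, 20] → sum 37
[9, 7, 20, 20] → sum 56
[7, 20, 20, 10] → sum 57
[20, 20, 10, 7] → sum 57
[20, 10, 7, 6] → sum 43
[10, 7, 6, 3] → sum 26

37, 56, 57, 57, 43, 26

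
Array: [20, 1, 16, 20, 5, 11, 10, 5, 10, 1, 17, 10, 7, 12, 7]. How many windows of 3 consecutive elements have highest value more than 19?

4

[20, 1, 16] → max 20  > 19 ✓
[1, 16, 20] → max 20  > 19 ✓
[16, 20, 5] → max 20  > 19 ✓
[20, 5, 11] → max 20  > 19 ✓
[5, 11, 10] → max 11
[11, 10, 5] → max 11
[10, 5, 10] → max 10
[5, 10, 1] → max 10
[10, 1, 17] → max 17
[1, 17, 10] → max 17
[17, 10, 7] → max 17
[10, 7, 12] → max 12
[7, 12, 7] → max 12
4 windows satisfy the condition.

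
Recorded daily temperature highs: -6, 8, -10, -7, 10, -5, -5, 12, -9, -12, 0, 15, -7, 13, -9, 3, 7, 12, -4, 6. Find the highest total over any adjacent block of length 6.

Window sums for each of the 15 positions:
(-6, 8, -10, -7, 10, -5) → sum -10
(8, -10, -7, 10, -5, -5) → sum -9
(-10, -7, 10, -5, -5, 12) → sum -5
(-7, 10, -5, -5, 12, -9) → sum -4
(10, -5, -5, 12, -9, -12) → sum -9
(-5, -5, 12, -9, -12, 0) → sum -19
(-5, 12, -9, -12, 0, 15) → sum 1
(12, -9, -12, 0, 15, -7) → sum -1
(-9, -12, 0, 15, -7, 13) → sum 0
(-12, 0, 15, -7, 13, -9) → sum 0
(0, 15, -7, 13, -9, 3) → sum 15
(15, -7, 13, -9, 3, 7) → sum 22
(-7, 13, -9, 3, 7, 12) → sum 19
(13, -9, 3, 7, 12, -4) → sum 22
(-9, 3, 7, 12, -4, 6) → sum 15
Highest of these is 22.

22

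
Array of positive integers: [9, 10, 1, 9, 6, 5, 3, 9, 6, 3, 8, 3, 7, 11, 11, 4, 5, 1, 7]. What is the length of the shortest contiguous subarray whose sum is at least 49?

7

add 9: running sum 9 < 49
add 10: running sum 19 < 49
add 1: running sum 20 < 49
add 9: running sum 29 < 49
add 6: running sum 35 < 49
add 5: running sum 40 < 49
add 3: running sum 43 < 49
add 9: shortest ending here [9, 10, 1, 9, 6, 5, 3, 9] sum 52, len 8
add 6: shortest ending here [10, 1, 9, 6, 5, 3, 9, 6] sum 49, len 8
add 3: shortest ending here [10, 1, 9, 6, 5, 3, 9, 6, 3] sum 52, len 9
add 8: shortest ending here [9, 6, 5, 3, 9, 6, 3, 8] sum 49, len 8
add 3: shortest ending here [9, 6, 5, 3, 9, 6, 3, 8, 3] sum 52, len 9
add 7: shortest ending here [6, 5, 3, 9, 6, 3, 8, 3, 7] sum 50, len 9
add 11: shortest ending here [3, 9, 6, 3, 8, 3, 7, 11] sum 50, len 8
add 11: shortest ending here [6, 3, 8, 3, 7, 11, 11] sum 49, len 7
add 4: shortest ending here [6, 3, 8, 3, 7, 11, 11, 4] sum 53, len 8
add 5: shortest ending here [8, 3, 7, 11, 11, 4, 5] sum 49, len 7
add 1: shortest ending here [8, 3, 7, 11, 11, 4, 5, 1] sum 50, len 8
add 7: shortest ending here [3, 7, 11, 11, 4, 5, 1, 7] sum 49, len 8
Shortest qualifying length: 7.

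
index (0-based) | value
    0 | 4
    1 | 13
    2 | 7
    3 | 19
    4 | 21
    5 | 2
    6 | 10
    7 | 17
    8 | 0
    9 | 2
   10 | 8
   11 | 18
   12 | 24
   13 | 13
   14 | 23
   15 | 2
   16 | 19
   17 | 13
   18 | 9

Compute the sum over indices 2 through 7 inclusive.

Elements at indices 2..7: 7, 19, 21, 2, 10, 17
sum(7, 19, 21, 2, 10, 17) = 76

76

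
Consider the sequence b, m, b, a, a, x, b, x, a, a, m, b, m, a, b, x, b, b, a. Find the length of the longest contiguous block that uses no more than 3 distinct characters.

8

add b: window [b] (1 distinct), len 1
add m: window [b, m] (2 distinct), len 2
add b: window [b, m, b] (2 distinct), len 3
add a: window [b, m, b, a] (3 distinct), len 4
add a: window [b, m, b, a, a] (3 distinct), len 5
add x: window [b, a, a, x] (3 distinct), len 4
add b: window [b, a, a, x, b] (3 distinct), len 5
add x: window [b, a, a, x, b, x] (3 distinct), len 6
add a: window [b, a, a, x, b, x, a] (3 distinct), len 7
add a: window [b, a, a, x, b, x, a, a] (3 distinct), len 8
add m: window [x, a, a, m] (3 distinct), len 4
add b: window [a, a, m, b] (3 distinct), len 4
add m: window [a, a, m, b, m] (3 distinct), len 5
add a: window [a, a, m, b, m, a] (3 distinct), len 6
add b: window [a, a, m, b, m, a, b] (3 distinct), len 7
add x: window [a, b, x] (3 distinct), len 3
add b: window [a, b, x, b] (3 distinct), len 4
add b: window [a, b, x, b, b] (3 distinct), len 5
add a: window [a, b, x, b, b, a] (3 distinct), len 6
Longest length with ≤3 distinct: 8.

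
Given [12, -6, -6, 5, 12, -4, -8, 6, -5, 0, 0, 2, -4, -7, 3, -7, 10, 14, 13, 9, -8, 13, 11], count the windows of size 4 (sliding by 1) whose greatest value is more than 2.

17

[12, -6, -6, 5] → max 12  > 2 ✓
[-6, -6, 5, 12] → max 12  > 2 ✓
[-6, 5, 12, -4] → max 12  > 2 ✓
[5, 12, -4, -8] → max 12  > 2 ✓
[12, -4, -8, 6] → max 12  > 2 ✓
[-4, -8, 6, -5] → max 6  > 2 ✓
[-8, 6, -5, 0] → max 6  > 2 ✓
[6, -5, 0, 0] → max 6  > 2 ✓
[-5, 0, 0, 2] → max 2
[0, 0, 2, -4] → max 2
[0, 2, -4, -7] → max 2
[2, -4, -7, 3] → max 3  > 2 ✓
[-4, -7, 3, -7] → max 3  > 2 ✓
[-7, 3, -7, 10] → max 10  > 2 ✓
[3, -7, 10, 14] → max 14  > 2 ✓
[-7, 10, 14, 13] → max 14  > 2 ✓
[10, 14, 13, 9] → max 14  > 2 ✓
[14, 13, 9, -8] → max 14  > 2 ✓
[13, 9, -8, 13] → max 13  > 2 ✓
[9, -8, 13, 11] → max 13  > 2 ✓
17 windows satisfy the condition.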